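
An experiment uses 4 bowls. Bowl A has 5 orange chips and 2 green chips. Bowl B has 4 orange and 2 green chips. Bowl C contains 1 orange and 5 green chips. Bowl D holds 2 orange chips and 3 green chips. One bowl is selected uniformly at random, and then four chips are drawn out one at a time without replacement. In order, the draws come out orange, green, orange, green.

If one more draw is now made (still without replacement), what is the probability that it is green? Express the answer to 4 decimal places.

0.4667

The likelihood of the observed sequence under each hypothesis: P(data | bowl A) = (5/7)(2/6)(4/5)(1/4) = 1/21; P(data | bowl B) = (4/6)(2/5)(3/4)(1/3) = 1/15; P(data | bowl C) = (1/6)(5/5)(0/4) = 0; P(data | bowl D) = (2/5)(3/4)(1/3)(2/2) = 1/10.
Multiplying each by its prior: 1/4 · 1/21 = 1/84, 1/4 · 1/15 = 1/60, 1/4 · 0 = 0, 1/4 · 1/10 = 1/40; these sum to 3/56.
Dividing through by the total gives posterior P(bowl A | data) = 2/9, P(bowl B | data) = 14/45, P(bowl C | data) = 0, P(bowl D | data) = 7/15.
Averaging over the posterior, P(green next | data) = (0)(2/9) + (0)(14/45) + (1)(7/15) = 7/15.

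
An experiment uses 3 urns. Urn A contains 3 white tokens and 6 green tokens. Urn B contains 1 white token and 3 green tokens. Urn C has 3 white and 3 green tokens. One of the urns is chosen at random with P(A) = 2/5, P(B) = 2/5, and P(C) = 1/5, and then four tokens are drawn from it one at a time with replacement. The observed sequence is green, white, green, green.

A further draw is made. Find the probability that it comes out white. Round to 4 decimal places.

0.3181

For each hypothesis, P(data | H) works out to: P(data | urn A) = (6/9)(3/9)(6/9)(6/9) = 0.098765; P(data | urn B) = (3/4)(1/4)(3/4)(3/4) = 0.10547; P(data | urn C) = (3/6)(3/6)(3/6)(3/6) = 0.0625.
Weighting by the prior gives 2/5 · 0.098765 = 0.039506, 2/5 · 0.10547 = 0.042188, 1/5 · 0.0625 = 0.0125; these sum to 0.094194.
The posterior is then P(urn A | data) = 0.41941, P(urn B | data) = 0.44788, P(urn C | data) = 0.13271.
The predictive probability is P(white next | data) = (1/3)(0.41941) + (1/4)(0.44788) + (1/2)(0.13271) = 0.31813.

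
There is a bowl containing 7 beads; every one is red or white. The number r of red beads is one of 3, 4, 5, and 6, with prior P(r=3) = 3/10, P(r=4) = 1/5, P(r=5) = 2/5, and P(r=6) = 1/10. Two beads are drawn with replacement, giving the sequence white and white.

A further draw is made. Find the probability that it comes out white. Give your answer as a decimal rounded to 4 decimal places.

The likelihood of the observed sequence under each hypothesis: P(data | r = 3) = (4/7)(4/7) = 16/49; P(data | r = 4) = (3/7)(3/7) = 9/49; P(data | r = 5) = (2/7)(2/7) = 4/49; P(data | r = 6) = (1/7)(1/7) = 1/49.
The prior-weighted likelihoods are 3/10 · 16/49 = 24/245, 1/5 · 9/49 = 9/245, 2/5 · 4/49 = 8/245, 1/10 · 1/49 = 1/490; with total 83/490.
Normalising, the posterior is P(r = 3 | data) = 48/83, P(r = 4 | data) = 18/83, P(r = 5 | data) = 16/83, P(r = 6 | data) = 1/83.
So P(white next | data) = Σ P(white next | H) P(H | data) = (4/7)(48/83) + (3/7)(18/83) + (2/7)(16/83) + (1/7)(1/83) = 279/581.

0.4802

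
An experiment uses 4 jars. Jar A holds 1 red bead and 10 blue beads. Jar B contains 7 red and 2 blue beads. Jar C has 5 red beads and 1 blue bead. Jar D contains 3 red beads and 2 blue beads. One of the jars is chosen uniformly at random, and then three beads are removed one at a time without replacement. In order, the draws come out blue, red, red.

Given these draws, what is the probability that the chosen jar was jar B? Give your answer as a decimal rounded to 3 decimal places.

Under each hypothesis, the probability of the observed sequence is: P(data | jar A) = (10/11)(1/10)(0/9) = 0; P(data | jar B) = (2/9)(7/8)(6/7) = 1/6; P(data | jar C) = (1/6)(5/5)(4/4) = 1/6; P(data | jar D) = (2/5)(3/4)(2/3) = 1/5.
Multiplying each by its prior: 1/4 · 0 = 0, 1/4 · 1/6 = 1/24, 1/4 · 1/6 = 1/24, 1/4 · 1/5 = 1/20; these sum to 2/15.
So P(jar B | data) = (1/24) / (2/15) = 5/16.

0.313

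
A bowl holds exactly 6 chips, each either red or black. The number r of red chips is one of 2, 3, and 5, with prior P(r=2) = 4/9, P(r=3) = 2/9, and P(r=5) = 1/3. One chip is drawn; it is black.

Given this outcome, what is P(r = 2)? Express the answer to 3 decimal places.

0.640

The likelihood of this draw under each hypothesis: P(data | r = 2) = (4/6) = 2/3; P(data | r = 3) = (3/6) = 1/2; P(data | r = 5) = (1/6) = 1/6.
The prior-weighted likelihoods are 4/9 · 2/3 = 8/27, 2/9 · 1/2 = 1/9, 1/3 · 1/6 = 1/18; these sum to 25/54.
Hence P(r = 2 | data) = (8/27) / (25/54) = 16/25.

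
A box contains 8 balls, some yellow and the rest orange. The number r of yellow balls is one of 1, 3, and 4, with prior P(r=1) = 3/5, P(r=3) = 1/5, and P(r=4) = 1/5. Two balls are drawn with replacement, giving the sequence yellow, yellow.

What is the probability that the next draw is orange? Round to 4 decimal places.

For each hypothesis, P(data | H) works out to: P(data | r = 1) = (1/8)(1/8) = 1/64; P(data | r = 3) = (3/8)(3/8) = 9/64; P(data | r = 4) = (4/8)(4/8) = 1/4.
Multiplying each by its prior: 3/5 · 1/64 = 3/320, 1/5 · 9/64 = 9/320, 1/5 · 1/4 = 1/20; with total 7/80.
Dividing through by the total gives posterior P(r = 1 | data) = 3/28, P(r = 3 | data) = 9/28, P(r = 4 | data) = 4/7.
Averaging over the posterior, P(orange next | data) = (7/8)(3/28) + (5/8)(9/28) + (1/2)(4/7) = 65/112.

0.5804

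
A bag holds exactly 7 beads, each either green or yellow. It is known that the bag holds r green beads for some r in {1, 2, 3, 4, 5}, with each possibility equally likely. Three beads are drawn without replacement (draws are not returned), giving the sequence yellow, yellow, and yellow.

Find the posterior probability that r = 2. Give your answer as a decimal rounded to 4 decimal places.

0.2857

The likelihood of the observed sequence under each hypothesis: P(data | r = 1) = (6/7)(5/6)(4/5) = 4/7; P(data | r = 2) = (5/7)(4/6)(3/5) = 2/7; P(data | r = 3) = (4/7)(3/6)(2/5) = 4/35; P(data | r = 4) = (3/7)(2/6)(1/5) = 1/35; P(data | r = 5) = (2/7)(1/6)(0/5) = 0.
Multiplying each by its prior: 1/5 · 4/7 = 4/35, 1/5 · 2/7 = 2/35, 1/5 · 4/35 = 4/175, 1/5 · 1/35 = 1/175, 1/5 · 0 = 0; summing to 1/5.
By Bayes' rule, P(r = 2 | data) = (2/35) / (1/5) = 2/7.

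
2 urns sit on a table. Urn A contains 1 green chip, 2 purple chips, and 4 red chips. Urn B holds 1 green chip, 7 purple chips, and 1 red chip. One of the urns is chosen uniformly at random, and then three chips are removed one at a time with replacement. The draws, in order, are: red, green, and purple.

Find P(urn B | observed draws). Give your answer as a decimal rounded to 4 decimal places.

For each hypothesis, P(data | H) works out to: P(data | urn A) = (4/7)(1/7)(2/7) = 0.023324; P(data | urn B) = (1/9)(1/9)(7/9) = 0.0096022.
The prior-weighted likelihoods are 1/2 · 0.023324 = 0.011662, 1/2 · 0.0096022 = 0.0048011; these sum to 0.016463.
Hence P(urn B | data) = (0.0048011) / (0.016463) = 0.29163.

0.2916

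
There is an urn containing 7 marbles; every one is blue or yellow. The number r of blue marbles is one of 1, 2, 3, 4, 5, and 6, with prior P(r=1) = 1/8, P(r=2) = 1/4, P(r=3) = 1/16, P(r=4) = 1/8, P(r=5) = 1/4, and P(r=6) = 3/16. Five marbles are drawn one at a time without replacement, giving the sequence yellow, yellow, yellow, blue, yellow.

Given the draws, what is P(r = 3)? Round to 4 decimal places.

0.0411

Compute the likelihood of the observed sequence for each case: P(data | r = 1) = (6/7)(5/6)(4/5)(1/4)(3/3) = 0.14286; P(data | r = 2) = (5/7)(4/6)(3/5)(2/4)(2/3) = 0.095238; P(data | r = 3) = (4/7)(3/6)(2/5)(3/4)(1/3) = 0.028571; P(data | r = 4) = (3/7)(2/6)(1/5)(4/4)(0/3) = 0; P(data | r = 5) = (2/7)(1/6)(0/5) = 0; P(data | r = 6) = (1/7)(0/6) = 0.
The prior-weighted likelihoods are 1/8 · 0.14286 = 0.017857, 1/4 · 0.095238 = 0.02381, 1/16 · 0.028571 = 0.0017857, 1/8 · 0 = 0, 1/4 · 0 = 0, 3/16 · 0 = 0; these sum to 0.043452.
Hence P(r = 3 | data) = (0.0017857) / (0.043452) = 0.041096.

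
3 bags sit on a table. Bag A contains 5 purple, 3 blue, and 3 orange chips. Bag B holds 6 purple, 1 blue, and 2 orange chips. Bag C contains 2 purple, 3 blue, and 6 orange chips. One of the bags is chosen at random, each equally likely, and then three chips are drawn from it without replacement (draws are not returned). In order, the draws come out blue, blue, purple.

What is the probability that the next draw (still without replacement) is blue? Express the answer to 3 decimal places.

0.125

Compute the likelihood of the observed sequence for each case: P(data | bag A) = (3/11)(2/10)(5/9) = 1/33; P(data | bag B) = (1/9)(0/8) = 0; P(data | bag C) = (3/11)(2/10)(2/9) = 2/165.
The prior-weighted likelihoods are 1/3 · 1/33 = 1/99, 1/3 · 0 = 0, 1/3 · 2/165 = 2/495; summing to 7/495.
Normalising, the posterior is P(bag A | data) = 5/7, P(bag B | data) = 0, P(bag C | data) = 2/7.
Averaging over the posterior, P(blue next | data) = (1/8)(5/7) + (1/8)(2/7) = 1/8.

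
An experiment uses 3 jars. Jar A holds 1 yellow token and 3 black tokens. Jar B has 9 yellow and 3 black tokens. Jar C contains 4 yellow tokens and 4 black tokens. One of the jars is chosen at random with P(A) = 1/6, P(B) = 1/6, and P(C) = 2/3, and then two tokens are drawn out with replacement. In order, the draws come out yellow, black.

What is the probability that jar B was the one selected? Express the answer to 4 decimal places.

0.1364

For each hypothesis, P(data | H) works out to: P(data | jar A) = (1/4)(3/4) = 3/16; P(data | jar B) = (9/12)(3/12) = 3/16; P(data | jar C) = (4/8)(4/8) = 1/4.
The prior-weighted likelihoods are 1/6 · 3/16 = 1/32, 1/6 · 3/16 = 1/32, 2/3 · 1/4 = 1/6; with total 11/48.
So P(jar B | data) = (1/32) / (11/48) = 3/22.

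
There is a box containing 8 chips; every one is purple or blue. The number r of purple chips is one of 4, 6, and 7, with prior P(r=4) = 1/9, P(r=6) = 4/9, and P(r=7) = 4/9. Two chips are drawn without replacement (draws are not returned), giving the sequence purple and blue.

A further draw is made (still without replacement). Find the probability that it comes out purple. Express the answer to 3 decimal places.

0.826

For each hypothesis, P(data | H) works out to: P(data | r = 4) = (4/8)(4/7) = 2/7; P(data | r = 6) = (6/8)(2/7) = 3/14; P(data | r = 7) = (7/8)(1/7) = 1/8.
The prior-weighted likelihoods are 1/9 · 2/7 = 2/63, 4/9 · 3/14 = 2/21, 4/9 · 1/8 = 1/18; these sum to 23/126.
Normalising, the posterior is P(r = 4 | data) = 4/23, P(r = 6 | data) = 12/23, P(r = 7 | data) = 7/23.
So P(purple next | data) = Σ P(purple next | H) P(H | data) = (1/2)(4/23) + (5/6)(12/23) + (1)(7/23) = 19/23.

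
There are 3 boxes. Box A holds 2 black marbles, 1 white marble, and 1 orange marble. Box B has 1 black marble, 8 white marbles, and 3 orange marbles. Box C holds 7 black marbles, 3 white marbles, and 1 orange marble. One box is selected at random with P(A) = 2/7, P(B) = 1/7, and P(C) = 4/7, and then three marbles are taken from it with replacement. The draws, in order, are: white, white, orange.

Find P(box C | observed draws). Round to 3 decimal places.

0.160

Compute the likelihood of the observed sequence for each case: P(data | box A) = (1/4)(1/4)(1/4) = 0.015625; P(data | box B) = (8/12)(8/12)(3/12) = 0.11111; P(data | box C) = (3/11)(3/11)(1/11) = 0.0067618.
Multiplying each by its prior: 2/7 · 0.015625 = 0.0044643, 1/7 · 0.11111 = 0.015873, 4/7 · 0.0067618 = 0.0038639; these sum to 0.024201.
Therefore the posterior P(box C | data) = (0.0038639) / (0.024201) = 0.15966.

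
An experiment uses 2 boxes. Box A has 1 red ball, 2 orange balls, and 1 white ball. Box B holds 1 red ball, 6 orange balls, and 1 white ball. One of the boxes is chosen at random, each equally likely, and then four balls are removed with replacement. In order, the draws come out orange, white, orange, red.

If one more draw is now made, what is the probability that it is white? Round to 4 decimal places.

0.2050

Under each hypothesis, the probability of the observed sequence is: P(data | box A) = (2/4)(1/4)(2/4)(1/4) = 0.015625; P(data | box B) = (6/8)(1/8)(6/8)(1/8) = 0.0087891.
Multiplying each by its prior: 1/2 · 0.015625 = 0.0078125, 1/2 · 0.0087891 = 0.0043945; summing to 0.012207.
The posterior is then P(box A | data) = 0.64, P(box B | data) = 0.36.
So P(white next | data) = Σ P(white next | H) P(H | data) = (1/4)(0.64) + (1/8)(0.36) = 0.205.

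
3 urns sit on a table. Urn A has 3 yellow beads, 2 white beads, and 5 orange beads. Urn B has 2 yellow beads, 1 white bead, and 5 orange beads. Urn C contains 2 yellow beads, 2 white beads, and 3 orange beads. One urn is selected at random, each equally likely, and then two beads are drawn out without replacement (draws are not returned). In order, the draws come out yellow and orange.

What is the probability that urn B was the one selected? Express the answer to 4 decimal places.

Compute the likelihood of the observed sequence for each case: P(data | urn A) = (3/10)(5/9) = 1/6; P(data | urn B) = (2/8)(5/7) = 5/28; P(data | urn C) = (2/7)(3/6) = 1/7.
The prior-weighted likelihoods are 1/3 · 1/6 = 1/18, 1/3 · 5/28 = 5/84, 1/3 · 1/7 = 1/21; summing to 41/252.
Hence P(urn B | data) = (5/84) / (41/252) = 15/41.

0.3659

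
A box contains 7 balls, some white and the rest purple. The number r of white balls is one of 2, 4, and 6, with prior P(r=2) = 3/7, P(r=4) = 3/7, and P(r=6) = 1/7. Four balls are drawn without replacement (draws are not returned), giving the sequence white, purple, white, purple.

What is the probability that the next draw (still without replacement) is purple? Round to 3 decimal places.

For each hypothesis, P(data | H) works out to: P(data | r = 2) = (2/7)(5/6)(1/5)(4/4) = 1/21; P(data | r = 4) = (4/7)(3/6)(3/5)(2/4) = 3/35; P(data | r = 6) = (6/7)(1/6)(5/5)(0/4) = 0.
The prior-weighted likelihoods are 3/7 · 1/21 = 1/49, 3/7 · 3/35 = 9/245, 1/7 · 0 = 0; these sum to 2/35.
The posterior is then P(r = 2 | data) = 5/14, P(r = 4 | data) = 9/14, P(r = 6 | data) = 0.
The predictive probability is P(purple next | data) = (1)(5/14) + (1/3)(9/14) = 4/7.

0.571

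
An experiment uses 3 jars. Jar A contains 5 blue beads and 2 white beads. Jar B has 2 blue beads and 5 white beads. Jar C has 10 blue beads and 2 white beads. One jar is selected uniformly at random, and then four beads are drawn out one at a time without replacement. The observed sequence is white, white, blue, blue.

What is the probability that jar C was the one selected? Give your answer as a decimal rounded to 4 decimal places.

0.1373

For each hypothesis, P(data | H) works out to: P(data | jar A) = (2/7)(1/6)(5/5)(4/4) = 1/21; P(data | jar B) = (5/7)(4/6)(2/5)(1/4) = 1/21; P(data | jar C) = (2/12)(1/11)(10/10)(9/9) = 1/66.
Multiplying each by its prior: 1/3 · 1/21 = 1/63, 1/3 · 1/21 = 1/63, 1/3 · 1/66 = 1/198; summing to 17/462.
By Bayes' rule, P(jar C | data) = (1/198) / (17/462) = 7/51.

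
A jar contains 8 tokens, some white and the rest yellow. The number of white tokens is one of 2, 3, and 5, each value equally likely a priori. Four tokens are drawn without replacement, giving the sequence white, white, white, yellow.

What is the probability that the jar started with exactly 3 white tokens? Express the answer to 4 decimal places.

0.1429

For each hypothesis, P(data | H) works out to: P(data | r = 2) = (2/8)(1/7)(0/6) = 0; P(data | r = 3) = (3/8)(2/7)(1/6)(5/5) = 1/56; P(data | r = 5) = (5/8)(4/7)(3/6)(3/5) = 3/28.
The prior-weighted likelihoods are 1/3 · 0 = 0, 1/3 · 1/56 = 1/168, 1/3 · 3/28 = 1/28; summing to 1/24.
So P(r = 3 | data) = (1/168) / (1/24) = 1/7.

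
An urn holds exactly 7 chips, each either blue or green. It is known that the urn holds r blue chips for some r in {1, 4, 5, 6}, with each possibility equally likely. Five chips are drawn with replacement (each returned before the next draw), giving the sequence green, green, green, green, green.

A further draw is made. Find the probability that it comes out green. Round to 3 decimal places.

Compute the likelihood of the observed sequence for each case: P(data | r = 1) = (6/7)(6/7)(6/7)(6/7)(6/7) = 0.46266; P(data | r = 4) = (3/7)(3/7)(3/7)(3/7)(3/7) = 0.014458; P(data | r = 5) = (2/7)(2/7)(2/7)(2/7)(2/7) = 0.001904; P(data | r = 6) = (1/7)(1/7)(1/7)(1/7)(1/7) = 5.9499e-05.
The prior-weighted likelihoods are 1/4 · 0.46266 = 0.11567, 1/4 · 0.014458 = 0.0036146, 1/4 · 0.001904 = 0.00047599, 1/4 · 5.9499e-05 = 1.4875e-05; summing to 0.11977.
The posterior is then P(r = 1 | data) = 0.96572, P(r = 4 | data) = 0.030179, P(r = 5 | data) = 0.0039742, P(r = 6 | data) = 0.00012419.
So P(green next | data) = Σ P(green next | H) P(H | data) = (6/7)(0.96572) + (3/7)(0.030179) + (2/7)(0.0039742) + (1/7)(0.00012419) = 0.84185.

0.842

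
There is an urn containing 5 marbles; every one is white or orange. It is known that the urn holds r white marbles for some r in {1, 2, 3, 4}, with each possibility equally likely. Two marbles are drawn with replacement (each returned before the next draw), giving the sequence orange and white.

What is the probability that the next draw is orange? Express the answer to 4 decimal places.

The likelihood of the observed sequence under each hypothesis: P(data | r = 1) = (4/5)(1/5) = 4/25; P(data | r = 2) = (3/5)(2/5) = 6/25; P(data | r = 3) = (2/5)(3/5) = 6/25; P(data | r = 4) = (1/5)(4/5) = 4/25.
Multiplying each by its prior: 1/4 · 4/25 = 1/25, 1/4 · 6/25 = 3/50, 1/4 · 6/25 = 3/50, 1/4 · 4/25 = 1/25; these sum to 1/5.
The posterior is then P(r = 1 | data) = 1/5, P(r = 2 | data) = 3/10, P(r = 3 | data) = 3/10, P(r = 4 | data) = 1/5.
The predictive probability is P(orange next | data) = (4/5)(1/5) + (3/5)(3/10) + (2/5)(3/10) + (1/5)(1/5) = 1/2.

0.5000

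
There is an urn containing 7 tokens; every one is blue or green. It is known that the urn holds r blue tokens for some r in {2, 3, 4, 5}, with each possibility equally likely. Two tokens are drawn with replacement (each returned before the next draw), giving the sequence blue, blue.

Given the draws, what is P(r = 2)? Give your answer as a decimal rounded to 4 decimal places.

0.0741

For each hypothesis, P(data | H) works out to: P(data | r = 2) = (2/7)(2/7) = 4/49; P(data | r = 3) = (3/7)(3/7) = 9/49; P(data | r = 4) = (4/7)(4/7) = 16/49; P(data | r = 5) = (5/7)(5/7) = 25/49.
The prior-weighted likelihoods are 1/4 · 4/49 = 1/49, 1/4 · 9/49 = 9/196, 1/4 · 16/49 = 4/49, 1/4 · 25/49 = 25/196; with total 27/98.
Hence P(r = 2 | data) = (1/49) / (27/98) = 2/27.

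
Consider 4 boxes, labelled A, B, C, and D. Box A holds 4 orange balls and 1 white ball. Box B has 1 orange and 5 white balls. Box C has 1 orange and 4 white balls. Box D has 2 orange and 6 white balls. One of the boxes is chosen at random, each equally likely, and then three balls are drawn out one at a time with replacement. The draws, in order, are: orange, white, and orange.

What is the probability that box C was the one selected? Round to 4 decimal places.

For each hypothesis, P(data | H) works out to: P(data | box A) = (4/5)(1/5)(4/5) = 0.128; P(data | box B) = (1/6)(5/6)(1/6) = 0.023148; P(data | box C) = (1/5)(4/5)(1/5) = 0.032; P(data | box D) = (2/8)(6/8)(2/8) = 0.046875.
The prior-weighted likelihoods are 1/4 · 0.128 = 0.032, 1/4 · 0.023148 = 0.005787, 1/4 · 0.032 = 0.008, 1/4 · 0.046875 = 0.011719; summing to 0.057506.
Therefore the posterior P(box C | data) = (0.008) / (0.057506) = 0.13912.

0.1391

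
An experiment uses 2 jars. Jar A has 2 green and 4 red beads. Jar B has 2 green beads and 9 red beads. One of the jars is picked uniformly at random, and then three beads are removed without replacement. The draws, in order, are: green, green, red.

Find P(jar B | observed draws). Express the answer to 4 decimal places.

For each hypothesis, P(data | H) works out to: P(data | jar A) = (2/6)(1/5)(4/4) = 1/15; P(data | jar B) = (2/11)(1/10)(9/9) = 1/55.
Multiplying each by its prior: 1/2 · 1/15 = 1/30, 1/2 · 1/55 = 1/110; these sum to 7/165.
By Bayes' rule, P(jar B | data) = (1/110) / (7/165) = 3/14.

0.2143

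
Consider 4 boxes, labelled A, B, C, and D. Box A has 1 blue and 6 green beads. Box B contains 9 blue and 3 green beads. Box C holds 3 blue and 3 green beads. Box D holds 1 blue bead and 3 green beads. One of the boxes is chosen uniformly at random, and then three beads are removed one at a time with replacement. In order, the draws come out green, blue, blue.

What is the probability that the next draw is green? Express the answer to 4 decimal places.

Compute the likelihood of the observed sequence for each case: P(data | box A) = (6/7)(1/7)(1/7) = 0.017493; P(data | box B) = (3/12)(9/12)(9/12) = 0.14062; P(data | box C) = (3/6)(3/6)(3/6) = 0.125; P(data | box D) = (3/4)(1/4)(1/4) = 0.046875.
The prior-weighted likelihoods are 1/4 · 0.017493 = 0.0043732, 1/4 · 0.14062 = 0.035156, 1/4 · 0.125 = 0.03125, 1/4 · 0.046875 = 0.011719; with total 0.082498.
Dividing through by the total gives posterior P(box A | data) = 0.053009, P(box B | data) = 0.42615, P(box C | data) = 0.3788, P(box D | data) = 0.14205.
So P(green next | data) = Σ P(green next | H) P(H | data) = (6/7)(0.053009) + (1/4)(0.42615) + (1/2)(0.3788) + (3/4)(0.14205) = 0.44791.

0.4479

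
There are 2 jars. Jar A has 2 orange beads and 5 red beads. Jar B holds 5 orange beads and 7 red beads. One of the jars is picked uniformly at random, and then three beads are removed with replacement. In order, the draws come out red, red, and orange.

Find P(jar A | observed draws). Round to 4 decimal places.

The likelihood of the observed sequence under each hypothesis: P(data | jar A) = (5/7)(5/7)(2/7) = 0.14577; P(data | jar B) = (7/12)(7/12)(5/12) = 0.14178.
Weighting by the prior gives 1/2 · 0.14577 = 0.072886, 1/2 · 0.14178 = 0.070891; with total 0.14378.
Hence P(jar A | data) = (0.072886) / (0.14378) = 0.50694.

0.5069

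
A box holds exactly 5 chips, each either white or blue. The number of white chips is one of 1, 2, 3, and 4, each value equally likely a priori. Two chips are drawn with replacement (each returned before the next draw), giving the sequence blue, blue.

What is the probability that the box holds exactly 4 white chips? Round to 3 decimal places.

0.033

Under each hypothesis, the probability of the observed sequence is: P(data | r = 1) = (4/5)(4/5) = 16/25; P(data | r = 2) = (3/5)(3/5) = 9/25; P(data | r = 3) = (2/5)(2/5) = 4/25; P(data | r = 4) = (1/5)(1/5) = 1/25.
Multiplying each by its prior: 1/4 · 16/25 = 4/25, 1/4 · 9/25 = 9/100, 1/4 · 4/25 = 1/25, 1/4 · 1/25 = 1/100; summing to 3/10.
By Bayes' rule, P(r = 4 | data) = (1/100) / (3/10) = 1/30.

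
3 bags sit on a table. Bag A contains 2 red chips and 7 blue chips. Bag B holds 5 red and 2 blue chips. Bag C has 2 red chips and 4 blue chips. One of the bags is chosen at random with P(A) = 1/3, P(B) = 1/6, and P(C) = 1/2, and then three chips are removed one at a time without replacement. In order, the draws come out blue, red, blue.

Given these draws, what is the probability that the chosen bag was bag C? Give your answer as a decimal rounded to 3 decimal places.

Compute the likelihood of the observed sequence for each case: P(data | bag A) = (7/9)(2/8)(6/7) = 1/6; P(data | bag B) = (2/7)(5/6)(1/5) = 1/21; P(data | bag C) = (4/6)(2/5)(3/4) = 1/5.
The prior-weighted likelihoods are 1/3 · 1/6 = 1/18, 1/6 · 1/21 = 1/126, 1/2 · 1/5 = 1/10; summing to 103/630.
So P(bag C | data) = (1/10) / (103/630) = 63/103.

0.612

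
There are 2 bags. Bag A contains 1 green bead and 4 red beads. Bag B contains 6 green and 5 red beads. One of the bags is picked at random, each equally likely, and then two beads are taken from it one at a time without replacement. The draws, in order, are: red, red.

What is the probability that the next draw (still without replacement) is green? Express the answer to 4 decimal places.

0.4109

For each hypothesis, P(data | H) works out to: P(data | bag A) = (4/5)(3/4) = 3/5; P(data | bag B) = (5/11)(4/10) = 2/11.
The prior-weighted likelihoods are 1/2 · 3/5 = 3/10, 1/2 · 2/11 = 1/11; summing to 43/110.
The posterior is then P(bag A | data) = 33/43, P(bag B | data) = 10/43.
The predictive probability is P(green next | data) = (1/3)(33/43) + (2/3)(10/43) = 53/129.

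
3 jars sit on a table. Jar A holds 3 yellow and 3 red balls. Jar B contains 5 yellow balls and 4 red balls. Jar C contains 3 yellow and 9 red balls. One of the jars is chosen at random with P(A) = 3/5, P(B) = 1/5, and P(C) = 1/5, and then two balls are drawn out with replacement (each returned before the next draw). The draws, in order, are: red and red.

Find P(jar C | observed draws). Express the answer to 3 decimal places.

Compute the likelihood of the observed sequence for each case: P(data | jar A) = (3/6)(3/6) = 0.25; P(data | jar B) = (4/9)(4/9) = 0.19753; P(data | jar C) = (9/12)(9/12) = 0.5625.
Weighting by the prior gives 3/5 · 0.25 = 0.15, 1/5 · 0.19753 = 0.039506, 1/5 · 0.5625 = 0.1125; with total 0.30201.
By Bayes' rule, P(jar C | data) = (0.1125) / (0.30201) = 0.37251.

0.373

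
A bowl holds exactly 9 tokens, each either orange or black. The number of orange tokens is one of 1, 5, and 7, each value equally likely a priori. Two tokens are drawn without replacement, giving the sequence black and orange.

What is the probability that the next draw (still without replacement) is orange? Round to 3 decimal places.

For each hypothesis, P(data | H) works out to: P(data | r = 1) = (8/9)(1/8) = 1/9; P(data | r = 5) = (4/9)(5/8) = 5/18; P(data | r = 7) = (2/9)(7/8) = 7/36.
Multiplying each by its prior: 1/3 · 1/9 = 1/27, 1/3 · 5/18 = 5/54, 1/3 · 7/36 = 7/108; these sum to 7/36.
Normalising, the posterior is P(r = 1 | data) = 4/21, P(r = 5 | data) = 10/21, P(r = 7 | data) = 1/3.
So P(orange next | data) = Σ P(orange next | H) P(H | data) = (0)(4/21) + (4/7)(10/21) + (6/7)(1/3) = 82/147.

0.558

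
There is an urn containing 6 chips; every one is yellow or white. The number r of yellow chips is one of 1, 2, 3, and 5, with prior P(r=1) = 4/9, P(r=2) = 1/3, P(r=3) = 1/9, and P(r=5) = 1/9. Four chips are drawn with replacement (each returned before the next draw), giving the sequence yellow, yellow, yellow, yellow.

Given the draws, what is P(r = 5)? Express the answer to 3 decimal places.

For each hypothesis, P(data | H) works out to: P(data | r = 1) = (1/6)(1/6)(1/6)(1/6) = 0.0007716; P(data | r = 2) = (2/6)(2/6)(2/6)(2/6) = 0.012346; P(data | r = 3) = (3/6)(3/6)(3/6)(3/6) = 0.0625; P(data | r = 5) = (5/6)(5/6)(5/6)(5/6) = 0.48225.
Multiplying each by its prior: 4/9 · 0.0007716 = 0.00034294, 1/3 · 0.012346 = 0.0041152, 1/9 · 0.0625 = 0.0069444, 1/9 · 0.48225 = 0.053584; these sum to 0.064986.
So P(r = 5 | data) = (0.053584) / (0.064986) = 0.82454.

0.825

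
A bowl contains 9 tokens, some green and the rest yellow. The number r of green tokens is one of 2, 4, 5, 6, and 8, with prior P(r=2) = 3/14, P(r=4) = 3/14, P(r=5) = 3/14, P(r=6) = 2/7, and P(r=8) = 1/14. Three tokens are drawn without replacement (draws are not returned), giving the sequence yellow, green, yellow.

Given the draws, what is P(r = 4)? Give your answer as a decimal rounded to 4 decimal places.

0.2941

Compute the likelihood of the observed sequence for each case: P(data | r = 2) = (7/9)(2/8)(6/7) = 1/6; P(data | r = 4) = (5/9)(4/8)(4/7) = 10/63; P(data | r = 5) = (4/9)(5/8)(3/7) = 5/42; P(data | r = 6) = (3/9)(6/8)(2/7) = 1/14; P(data | r = 8) = (1/9)(8/8)(0/7) = 0.
The prior-weighted likelihoods are 3/14 · 1/6 = 1/28, 3/14 · 10/63 = 5/147, 3/14 · 5/42 = 5/196, 2/7 · 1/14 = 1/49, 1/14 · 0 = 0; with total 17/147.
So P(r = 4 | data) = (5/147) / (17/147) = 5/17.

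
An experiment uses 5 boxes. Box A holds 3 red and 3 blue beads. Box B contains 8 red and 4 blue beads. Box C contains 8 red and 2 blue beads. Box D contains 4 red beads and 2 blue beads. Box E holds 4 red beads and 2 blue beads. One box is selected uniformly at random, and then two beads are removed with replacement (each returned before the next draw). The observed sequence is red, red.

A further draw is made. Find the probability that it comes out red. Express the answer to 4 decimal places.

0.6863

Under each hypothesis, the probability of the observed sequence is: P(data | box A) = (3/6)(3/6) = 0.25; P(data | box B) = (8/12)(8/12) = 0.44444; P(data | box C) = (8/10)(8/10) = 0.64; P(data | box D) = (4/6)(4/6) = 0.44444; P(data | box E) = (4/6)(4/6) = 0.44444.
Multiplying each by its prior: 1/5 · 0.25 = 0.05, 1/5 · 0.44444 = 0.088889, 1/5 · 0.64 = 0.128, 1/5 · 0.44444 = 0.088889, 1/5 · 0.44444 = 0.088889; summing to 0.44467.
The posterior is then P(box A | data) = 0.11244, P(box B | data) = 0.1999, P(box C | data) = 0.28786, P(box D | data) = 0.1999, P(box E | data) = 0.1999.
So P(red next | data) = Σ P(red next | H) P(H | data) = (1/2)(0.11244) + (2/3)(0.1999) + (4/5)(0.28786) + (2/3)(0.1999) + (2/3)(0.1999) = 0.68631.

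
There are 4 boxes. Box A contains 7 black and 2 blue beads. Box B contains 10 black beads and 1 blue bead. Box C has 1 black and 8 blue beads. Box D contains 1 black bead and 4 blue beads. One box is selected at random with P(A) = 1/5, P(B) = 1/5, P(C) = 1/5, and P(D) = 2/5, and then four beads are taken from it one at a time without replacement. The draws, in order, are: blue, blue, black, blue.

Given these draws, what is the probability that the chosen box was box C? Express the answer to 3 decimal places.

0.217

For each hypothesis, P(data | H) works out to: P(data | box A) = (2/9)(1/8)(7/7)(0/6) = 0; P(data | box B) = (1/11)(0/10) = 0; P(data | box C) = (8/9)(7/8)(1/7)(6/6) = 1/9; P(data | box D) = (4/5)(3/4)(1/3)(2/2) = 1/5.
Multiplying each by its prior: 1/5 · 0 = 0, 1/5 · 0 = 0, 1/5 · 1/9 = 1/45, 2/5 · 1/5 = 2/25; these sum to 23/225.
By Bayes' rule, P(box C | data) = (1/45) / (23/225) = 5/23.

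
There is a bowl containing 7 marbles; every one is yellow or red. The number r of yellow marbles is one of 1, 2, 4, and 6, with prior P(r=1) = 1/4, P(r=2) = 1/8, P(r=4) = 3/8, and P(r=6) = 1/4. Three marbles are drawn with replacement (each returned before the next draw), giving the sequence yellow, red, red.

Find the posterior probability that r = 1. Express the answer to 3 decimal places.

0.298

The likelihood of the observed sequence under each hypothesis: P(data | r = 1) = (1/7)(6/7)(6/7) = 0.10496; P(data | r = 2) = (2/7)(5/7)(5/7) = 0.14577; P(data | r = 4) = (4/7)(3/7)(3/7) = 0.10496; P(data | r = 6) = (6/7)(1/7)(1/7) = 0.017493.
Multiplying each by its prior: 1/4 · 0.10496 = 0.026239, 1/8 · 0.14577 = 0.018222, 3/8 · 0.10496 = 0.039359, 1/4 · 0.017493 = 0.0043732; with total 0.088192.
So P(r = 1 | data) = (0.026239) / (0.088192) = 0.29752.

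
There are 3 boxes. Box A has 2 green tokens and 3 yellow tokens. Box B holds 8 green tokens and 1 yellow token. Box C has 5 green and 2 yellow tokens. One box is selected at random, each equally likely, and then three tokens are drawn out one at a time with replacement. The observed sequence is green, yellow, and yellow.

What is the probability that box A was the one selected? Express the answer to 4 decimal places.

0.6752

Under each hypothesis, the probability of the observed sequence is: P(data | box A) = (2/5)(3/5)(3/5) = 0.144; P(data | box B) = (8/9)(1/9)(1/9) = 0.010974; P(data | box C) = (5/7)(2/7)(2/7) = 0.058309.
Weighting by the prior gives 1/3 · 0.144 = 0.048, 1/3 · 0.010974 = 0.003658, 1/3 · 0.058309 = 0.019436; with total 0.071094.
By Bayes' rule, P(box A | data) = (0.048) / (0.071094) = 0.67516.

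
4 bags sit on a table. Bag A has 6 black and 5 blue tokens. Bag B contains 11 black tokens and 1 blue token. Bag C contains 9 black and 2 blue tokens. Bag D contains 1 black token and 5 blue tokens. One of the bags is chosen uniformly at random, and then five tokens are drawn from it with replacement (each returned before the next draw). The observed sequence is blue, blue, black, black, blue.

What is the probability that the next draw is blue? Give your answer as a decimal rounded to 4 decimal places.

0.5537

The likelihood of the observed sequence under each hypothesis: P(data | bag A) = (5/11)(5/11)(6/11)(6/11)(5/11) = 0.027941; P(data | bag B) = (1/12)(1/12)(11/12)(11/12)(1/12) = 0.00048627; P(data | bag C) = (2/11)(2/11)(9/11)(9/11)(2/11) = 0.0040236; P(data | bag D) = (5/6)(5/6)(1/6)(1/6)(5/6) = 0.016075.
The prior-weighted likelihoods are 1/4 · 0.027941 = 0.0069854, 1/4 · 0.00048627 = 0.00012157, 1/4 · 0.0040236 = 0.0010059, 1/4 · 0.016075 = 0.0040188; with total 0.012132.
Dividing through by the total gives posterior P(bag A | data) = 0.5758, P(bag B | data) = 0.010021, P(bag C | data) = 0.082915, P(bag D | data) = 0.33127.
So P(blue next | data) = Σ P(blue next | H) P(H | data) = (5/11)(0.5758) + (1/12)(0.010021) + (2/11)(0.082915) + (5/6)(0.33127) = 0.55369.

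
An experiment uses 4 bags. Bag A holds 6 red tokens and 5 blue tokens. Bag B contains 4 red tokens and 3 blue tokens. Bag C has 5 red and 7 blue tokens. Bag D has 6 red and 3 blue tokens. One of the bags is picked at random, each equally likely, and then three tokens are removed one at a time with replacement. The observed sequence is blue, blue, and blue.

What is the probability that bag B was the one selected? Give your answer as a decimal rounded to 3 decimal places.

The likelihood of the observed sequence under each hypothesis: P(data | bag A) = (5/11)(5/11)(5/11) = 0.093914; P(data | bag B) = (3/7)(3/7)(3/7) = 0.078717; P(data | bag C) = (7/12)(7/12)(7/12) = 0.1985; P(data | bag D) = (3/9)(3/9)(3/9) = 0.037037.
Weighting by the prior gives 1/4 · 0.093914 = 0.023479, 1/4 · 0.078717 = 0.019679, 1/4 · 0.1985 = 0.049624, 1/4 · 0.037037 = 0.0092593; with total 0.10204.
By Bayes' rule, P(bag B | data) = (0.019679) / (0.10204) = 0.19286.

0.193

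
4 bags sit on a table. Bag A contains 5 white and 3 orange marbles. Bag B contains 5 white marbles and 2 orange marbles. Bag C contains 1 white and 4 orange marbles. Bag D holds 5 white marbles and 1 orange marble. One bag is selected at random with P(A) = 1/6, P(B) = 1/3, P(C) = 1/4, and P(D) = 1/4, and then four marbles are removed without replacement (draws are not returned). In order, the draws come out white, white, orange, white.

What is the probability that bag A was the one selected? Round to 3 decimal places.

The likelihood of the observed sequence under each hypothesis: P(data | bag A) = (5/8)(4/7)(3/6)(3/5) = 3/28; P(data | bag B) = (5/7)(4/6)(2/5)(3/4) = 1/7; P(data | bag C) = (1/5)(0/4) = 0; P(data | bag D) = (5/6)(4/5)(1/4)(3/3) = 1/6.
Multiplying each by its prior: 1/6 · 3/28 = 1/56, 1/3 · 1/7 = 1/21, 1/4 · 0 = 0, 1/4 · 1/6 = 1/24; summing to 3/28.
By Bayes' rule, P(bag A | data) = (1/56) / (3/28) = 1/6.

0.167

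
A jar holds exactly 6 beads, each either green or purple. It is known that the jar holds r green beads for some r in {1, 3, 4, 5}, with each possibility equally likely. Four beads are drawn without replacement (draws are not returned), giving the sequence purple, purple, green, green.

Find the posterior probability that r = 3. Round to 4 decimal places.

0.6000

Compute the likelihood of the observed sequence for each case: P(data | r = 1) = (5/6)(4/5)(1/4)(0/3) = 0; P(data | r = 3) = (3/6)(2/5)(3/4)(2/3) = 1/10; P(data | r = 4) = (2/6)(1/5)(4/4)(3/3) = 1/15; P(data | r = 5) = (1/6)(0/5) = 0.
Multiplying each by its prior: 1/4 · 0 = 0, 1/4 · 1/10 = 1/40, 1/4 · 1/15 = 1/60, 1/4 · 0 = 0; with total 1/24.
Hence P(r = 3 | data) = (1/40) / (1/24) = 3/5.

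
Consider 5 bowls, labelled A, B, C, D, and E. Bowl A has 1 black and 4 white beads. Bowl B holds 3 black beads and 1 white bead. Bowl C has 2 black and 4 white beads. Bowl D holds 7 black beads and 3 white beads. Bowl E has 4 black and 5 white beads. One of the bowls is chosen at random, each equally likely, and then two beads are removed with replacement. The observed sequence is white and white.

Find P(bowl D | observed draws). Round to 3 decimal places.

The likelihood of the observed sequence under each hypothesis: P(data | bowl A) = (4/5)(4/5) = 0.64; P(data | bowl B) = (1/4)(1/4) = 0.0625; P(data | bowl C) = (4/6)(4/6) = 0.44444; P(data | bowl D) = (3/10)(3/10) = 0.09; P(data | bowl E) = (5/9)(5/9) = 0.30864.
Weighting by the prior gives 1/5 · 0.64 = 0.128, 1/5 · 0.0625 = 0.0125, 1/5 · 0.44444 = 0.088889, 1/5 · 0.09 = 0.018, 1/5 · 0.30864 = 0.061728; these sum to 0.30912.
Therefore the posterior P(bowl D | data) = (0.018) / (0.30912) = 0.05823.

0.058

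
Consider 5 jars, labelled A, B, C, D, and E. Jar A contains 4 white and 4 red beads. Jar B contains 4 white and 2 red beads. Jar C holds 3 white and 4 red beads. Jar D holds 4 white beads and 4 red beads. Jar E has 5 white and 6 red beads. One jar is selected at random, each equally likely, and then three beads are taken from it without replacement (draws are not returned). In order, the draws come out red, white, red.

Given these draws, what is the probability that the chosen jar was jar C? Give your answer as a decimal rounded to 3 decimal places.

0.254

Under each hypothesis, the probability of the observed sequence is: P(data | jar A) = (4/8)(4/7)(3/6) = 1/7; P(data | jar B) = (2/6)(4/5)(1/4) = 1/15; P(data | jar C) = (4/7)(3/6)(3/5) = 6/35; P(data | jar D) = (4/8)(4/7)(3/6) = 1/7; P(data | jar E) = (6/11)(5/10)(5/9) = 5/33.
Weighting by the prior gives 1/5 · 1/7 = 1/35, 1/5 · 1/15 = 1/75, 1/5 · 6/35 = 6/175, 1/5 · 1/7 = 1/35, 1/5 · 5/33 = 1/33; these sum to 52/385.
Hence P(jar C | data) = (6/175) / (52/385) = 33/130.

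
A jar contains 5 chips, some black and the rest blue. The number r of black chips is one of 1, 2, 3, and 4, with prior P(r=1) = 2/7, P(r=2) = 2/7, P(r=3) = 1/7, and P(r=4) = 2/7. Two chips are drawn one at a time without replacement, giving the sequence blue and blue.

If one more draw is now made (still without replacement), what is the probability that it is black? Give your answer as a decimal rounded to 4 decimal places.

0.4737

Under each hypothesis, the probability of the observed sequence is: P(data | r = 1) = (4/5)(3/4) = 3/5; P(data | r = 2) = (3/5)(2/4) = 3/10; P(data | r = 3) = (2/5)(1/4) = 1/10; P(data | r = 4) = (1/5)(0/4) = 0.
Weighting by the prior gives 2/7 · 3/5 = 6/35, 2/7 · 3/10 = 3/35, 1/7 · 1/10 = 1/70, 2/7 · 0 = 0; summing to 19/70.
The posterior is then P(r = 1 | data) = 12/19, P(r = 2 | data) = 6/19, P(r = 3 | data) = 1/19, P(r = 4 | data) = 0.
Averaging over the posterior, P(black next | data) = (1/3)(12/19) + (2/3)(6/19) + (1)(1/19) = 9/19.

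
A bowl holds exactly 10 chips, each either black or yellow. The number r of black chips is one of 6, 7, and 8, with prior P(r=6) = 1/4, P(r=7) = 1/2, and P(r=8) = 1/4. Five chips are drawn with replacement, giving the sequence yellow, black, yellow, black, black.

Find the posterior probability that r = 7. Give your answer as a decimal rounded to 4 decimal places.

Compute the likelihood of the observed sequence for each case: P(data | r = 6) = (4/10)(6/10)(4/10)(6/10)(6/10) = 0.03456; P(data | r = 7) = (3/10)(7/10)(3/10)(7/10)(7/10) = 0.03087; P(data | r = 8) = (2/10)(8/10)(2/10)(8/10)(8/10) = 0.02048.
Weighting by the prior gives 1/4 · 0.03456 = 0.00864, 1/2 · 0.03087 = 0.015435, 1/4 · 0.02048 = 0.00512; summing to 0.029195.
Hence P(r = 7 | data) = (0.015435) / (0.029195) = 0.52869.

0.5287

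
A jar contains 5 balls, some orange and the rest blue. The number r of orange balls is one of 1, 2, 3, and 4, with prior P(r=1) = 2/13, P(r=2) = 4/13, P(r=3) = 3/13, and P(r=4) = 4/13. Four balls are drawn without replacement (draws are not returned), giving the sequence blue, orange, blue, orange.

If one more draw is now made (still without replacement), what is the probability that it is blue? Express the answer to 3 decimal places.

For each hypothesis, P(data | H) works out to: P(data | r = 1) = (4/5)(1/4)(3/3)(0/2) = 0; P(data | r = 2) = (3/5)(2/4)(2/3)(1/2) = 1/10; P(data | r = 3) = (2/5)(3/4)(1/3)(2/2) = 1/10; P(data | r = 4) = (1/5)(4/4)(0/3) = 0.
Weighting by the prior gives 2/13 · 0 = 0, 4/13 · 1/10 = 2/65, 3/13 · 1/10 = 3/130, 4/13 · 0 = 0; summing to 7/130.
The posterior is then P(r = 1 | data) = 0, P(r = 2 | data) = 4/7, P(r = 3 | data) = 3/7, P(r = 4 | data) = 0.
So P(blue next | data) = Σ P(blue next | H) P(H | data) = (1)(4/7) + (0)(3/7) = 4/7.

0.571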